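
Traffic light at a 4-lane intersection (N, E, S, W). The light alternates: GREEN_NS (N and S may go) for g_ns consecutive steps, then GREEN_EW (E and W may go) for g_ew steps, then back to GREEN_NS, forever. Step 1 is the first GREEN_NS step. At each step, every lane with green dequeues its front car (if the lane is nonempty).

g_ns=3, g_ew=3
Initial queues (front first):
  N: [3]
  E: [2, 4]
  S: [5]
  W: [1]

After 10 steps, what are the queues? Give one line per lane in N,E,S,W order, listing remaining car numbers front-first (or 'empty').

Step 1 [NS]: N:car3-GO,E:wait,S:car5-GO,W:wait | queues: N=0 E=2 S=0 W=1
Step 2 [NS]: N:empty,E:wait,S:empty,W:wait | queues: N=0 E=2 S=0 W=1
Step 3 [NS]: N:empty,E:wait,S:empty,W:wait | queues: N=0 E=2 S=0 W=1
Step 4 [EW]: N:wait,E:car2-GO,S:wait,W:car1-GO | queues: N=0 E=1 S=0 W=0
Step 5 [EW]: N:wait,E:car4-GO,S:wait,W:empty | queues: N=0 E=0 S=0 W=0

N: empty
E: empty
S: empty
W: empty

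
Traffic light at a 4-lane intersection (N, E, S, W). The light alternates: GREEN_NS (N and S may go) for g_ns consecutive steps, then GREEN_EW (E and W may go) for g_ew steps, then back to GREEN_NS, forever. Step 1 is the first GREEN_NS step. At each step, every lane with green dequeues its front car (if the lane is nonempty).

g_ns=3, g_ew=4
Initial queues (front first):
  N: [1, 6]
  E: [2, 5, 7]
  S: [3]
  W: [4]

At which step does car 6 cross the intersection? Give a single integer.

Step 1 [NS]: N:car1-GO,E:wait,S:car3-GO,W:wait | queues: N=1 E=3 S=0 W=1
Step 2 [NS]: N:car6-GO,E:wait,S:empty,W:wait | queues: N=0 E=3 S=0 W=1
Step 3 [NS]: N:empty,E:wait,S:empty,W:wait | queues: N=0 E=3 S=0 W=1
Step 4 [EW]: N:wait,E:car2-GO,S:wait,W:car4-GO | queues: N=0 E=2 S=0 W=0
Step 5 [EW]: N:wait,E:car5-GO,S:wait,W:empty | queues: N=0 E=1 S=0 W=0
Step 6 [EW]: N:wait,E:car7-GO,S:wait,W:empty | queues: N=0 E=0 S=0 W=0
Car 6 crosses at step 2

2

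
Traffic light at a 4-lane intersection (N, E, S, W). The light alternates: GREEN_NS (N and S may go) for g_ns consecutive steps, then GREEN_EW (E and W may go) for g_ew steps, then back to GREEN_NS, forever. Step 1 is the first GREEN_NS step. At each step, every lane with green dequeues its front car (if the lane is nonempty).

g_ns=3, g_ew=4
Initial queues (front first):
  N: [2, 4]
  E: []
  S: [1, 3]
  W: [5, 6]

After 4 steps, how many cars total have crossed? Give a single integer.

Step 1 [NS]: N:car2-GO,E:wait,S:car1-GO,W:wait | queues: N=1 E=0 S=1 W=2
Step 2 [NS]: N:car4-GO,E:wait,S:car3-GO,W:wait | queues: N=0 E=0 S=0 W=2
Step 3 [NS]: N:empty,E:wait,S:empty,W:wait | queues: N=0 E=0 S=0 W=2
Step 4 [EW]: N:wait,E:empty,S:wait,W:car5-GO | queues: N=0 E=0 S=0 W=1
Cars crossed by step 4: 5

Answer: 5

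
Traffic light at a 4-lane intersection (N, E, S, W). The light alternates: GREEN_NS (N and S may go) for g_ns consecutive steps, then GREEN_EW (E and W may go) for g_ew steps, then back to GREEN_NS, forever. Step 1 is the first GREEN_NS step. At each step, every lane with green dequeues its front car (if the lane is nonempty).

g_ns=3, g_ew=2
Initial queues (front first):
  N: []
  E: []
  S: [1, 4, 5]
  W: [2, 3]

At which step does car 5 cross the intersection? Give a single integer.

Step 1 [NS]: N:empty,E:wait,S:car1-GO,W:wait | queues: N=0 E=0 S=2 W=2
Step 2 [NS]: N:empty,E:wait,S:car4-GO,W:wait | queues: N=0 E=0 S=1 W=2
Step 3 [NS]: N:empty,E:wait,S:car5-GO,W:wait | queues: N=0 E=0 S=0 W=2
Step 4 [EW]: N:wait,E:empty,S:wait,W:car2-GO | queues: N=0 E=0 S=0 W=1
Step 5 [EW]: N:wait,E:empty,S:wait,W:car3-GO | queues: N=0 E=0 S=0 W=0
Car 5 crosses at step 3

3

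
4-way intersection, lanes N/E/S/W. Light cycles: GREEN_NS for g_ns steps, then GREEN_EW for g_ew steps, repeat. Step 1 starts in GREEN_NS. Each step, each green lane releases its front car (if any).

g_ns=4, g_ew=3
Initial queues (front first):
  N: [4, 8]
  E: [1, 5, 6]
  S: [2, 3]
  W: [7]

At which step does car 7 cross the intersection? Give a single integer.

Step 1 [NS]: N:car4-GO,E:wait,S:car2-GO,W:wait | queues: N=1 E=3 S=1 W=1
Step 2 [NS]: N:car8-GO,E:wait,S:car3-GO,W:wait | queues: N=0 E=3 S=0 W=1
Step 3 [NS]: N:empty,E:wait,S:empty,W:wait | queues: N=0 E=3 S=0 W=1
Step 4 [NS]: N:empty,E:wait,S:empty,W:wait | queues: N=0 E=3 S=0 W=1
Step 5 [EW]: N:wait,E:car1-GO,S:wait,W:car7-GO | queues: N=0 E=2 S=0 W=0
Step 6 [EW]: N:wait,E:car5-GO,S:wait,W:empty | queues: N=0 E=1 S=0 W=0
Step 7 [EW]: N:wait,E:car6-GO,S:wait,W:empty | queues: N=0 E=0 S=0 W=0
Car 7 crosses at step 5

5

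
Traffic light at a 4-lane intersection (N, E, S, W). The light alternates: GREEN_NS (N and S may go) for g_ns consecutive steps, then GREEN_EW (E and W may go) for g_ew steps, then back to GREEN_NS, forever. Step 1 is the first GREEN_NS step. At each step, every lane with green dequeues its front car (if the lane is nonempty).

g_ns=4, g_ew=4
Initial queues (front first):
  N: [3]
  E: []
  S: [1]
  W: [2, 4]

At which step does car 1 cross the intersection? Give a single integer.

Step 1 [NS]: N:car3-GO,E:wait,S:car1-GO,W:wait | queues: N=0 E=0 S=0 W=2
Step 2 [NS]: N:empty,E:wait,S:empty,W:wait | queues: N=0 E=0 S=0 W=2
Step 3 [NS]: N:empty,E:wait,S:empty,W:wait | queues: N=0 E=0 S=0 W=2
Step 4 [NS]: N:empty,E:wait,S:empty,W:wait | queues: N=0 E=0 S=0 W=2
Step 5 [EW]: N:wait,E:empty,S:wait,W:car2-GO | queues: N=0 E=0 S=0 W=1
Step 6 [EW]: N:wait,E:empty,S:wait,W:car4-GO | queues: N=0 E=0 S=0 W=0
Car 1 crosses at step 1

1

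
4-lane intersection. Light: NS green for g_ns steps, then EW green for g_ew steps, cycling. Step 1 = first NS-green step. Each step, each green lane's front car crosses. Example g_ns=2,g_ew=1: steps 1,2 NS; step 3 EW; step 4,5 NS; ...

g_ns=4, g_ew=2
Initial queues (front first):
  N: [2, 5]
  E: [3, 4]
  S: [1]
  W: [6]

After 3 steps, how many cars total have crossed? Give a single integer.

Answer: 3

Derivation:
Step 1 [NS]: N:car2-GO,E:wait,S:car1-GO,W:wait | queues: N=1 E=2 S=0 W=1
Step 2 [NS]: N:car5-GO,E:wait,S:empty,W:wait | queues: N=0 E=2 S=0 W=1
Step 3 [NS]: N:empty,E:wait,S:empty,W:wait | queues: N=0 E=2 S=0 W=1
Cars crossed by step 3: 3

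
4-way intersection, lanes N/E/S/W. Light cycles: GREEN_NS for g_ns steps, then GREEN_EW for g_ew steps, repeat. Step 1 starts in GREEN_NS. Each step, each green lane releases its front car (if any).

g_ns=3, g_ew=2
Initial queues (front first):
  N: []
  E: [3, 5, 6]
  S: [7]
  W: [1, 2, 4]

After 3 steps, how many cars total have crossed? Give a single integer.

Answer: 1

Derivation:
Step 1 [NS]: N:empty,E:wait,S:car7-GO,W:wait | queues: N=0 E=3 S=0 W=3
Step 2 [NS]: N:empty,E:wait,S:empty,W:wait | queues: N=0 E=3 S=0 W=3
Step 3 [NS]: N:empty,E:wait,S:empty,W:wait | queues: N=0 E=3 S=0 W=3
Cars crossed by step 3: 1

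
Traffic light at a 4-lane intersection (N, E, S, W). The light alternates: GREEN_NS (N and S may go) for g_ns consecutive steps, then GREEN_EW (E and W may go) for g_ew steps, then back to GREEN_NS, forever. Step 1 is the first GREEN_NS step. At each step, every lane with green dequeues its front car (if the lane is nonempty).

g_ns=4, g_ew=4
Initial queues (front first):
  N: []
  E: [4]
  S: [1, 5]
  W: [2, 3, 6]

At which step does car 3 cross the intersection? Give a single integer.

Step 1 [NS]: N:empty,E:wait,S:car1-GO,W:wait | queues: N=0 E=1 S=1 W=3
Step 2 [NS]: N:empty,E:wait,S:car5-GO,W:wait | queues: N=0 E=1 S=0 W=3
Step 3 [NS]: N:empty,E:wait,S:empty,W:wait | queues: N=0 E=1 S=0 W=3
Step 4 [NS]: N:empty,E:wait,S:empty,W:wait | queues: N=0 E=1 S=0 W=3
Step 5 [EW]: N:wait,E:car4-GO,S:wait,W:car2-GO | queues: N=0 E=0 S=0 W=2
Step 6 [EW]: N:wait,E:empty,S:wait,W:car3-GO | queues: N=0 E=0 S=0 W=1
Step 7 [EW]: N:wait,E:empty,S:wait,W:car6-GO | queues: N=0 E=0 S=0 W=0
Car 3 crosses at step 6

6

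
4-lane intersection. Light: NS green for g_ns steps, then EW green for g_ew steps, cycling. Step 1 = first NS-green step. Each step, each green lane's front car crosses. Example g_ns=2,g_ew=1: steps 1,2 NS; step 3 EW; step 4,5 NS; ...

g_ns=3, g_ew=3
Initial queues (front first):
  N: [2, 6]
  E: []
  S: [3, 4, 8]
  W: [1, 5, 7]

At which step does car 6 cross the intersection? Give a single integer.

Step 1 [NS]: N:car2-GO,E:wait,S:car3-GO,W:wait | queues: N=1 E=0 S=2 W=3
Step 2 [NS]: N:car6-GO,E:wait,S:car4-GO,W:wait | queues: N=0 E=0 S=1 W=3
Step 3 [NS]: N:empty,E:wait,S:car8-GO,W:wait | queues: N=0 E=0 S=0 W=3
Step 4 [EW]: N:wait,E:empty,S:wait,W:car1-GO | queues: N=0 E=0 S=0 W=2
Step 5 [EW]: N:wait,E:empty,S:wait,W:car5-GO | queues: N=0 E=0 S=0 W=1
Step 6 [EW]: N:wait,E:empty,S:wait,W:car7-GO | queues: N=0 E=0 S=0 W=0
Car 6 crosses at step 2

2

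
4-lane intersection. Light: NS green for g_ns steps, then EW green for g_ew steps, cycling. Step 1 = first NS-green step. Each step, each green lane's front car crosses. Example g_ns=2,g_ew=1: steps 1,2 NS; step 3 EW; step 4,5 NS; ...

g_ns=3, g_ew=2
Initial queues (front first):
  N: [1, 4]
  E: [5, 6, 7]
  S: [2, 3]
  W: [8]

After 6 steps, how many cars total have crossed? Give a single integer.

Step 1 [NS]: N:car1-GO,E:wait,S:car2-GO,W:wait | queues: N=1 E=3 S=1 W=1
Step 2 [NS]: N:car4-GO,E:wait,S:car3-GO,W:wait | queues: N=0 E=3 S=0 W=1
Step 3 [NS]: N:empty,E:wait,S:empty,W:wait | queues: N=0 E=3 S=0 W=1
Step 4 [EW]: N:wait,E:car5-GO,S:wait,W:car8-GO | queues: N=0 E=2 S=0 W=0
Step 5 [EW]: N:wait,E:car6-GO,S:wait,W:empty | queues: N=0 E=1 S=0 W=0
Step 6 [NS]: N:empty,E:wait,S:empty,W:wait | queues: N=0 E=1 S=0 W=0
Cars crossed by step 6: 7

Answer: 7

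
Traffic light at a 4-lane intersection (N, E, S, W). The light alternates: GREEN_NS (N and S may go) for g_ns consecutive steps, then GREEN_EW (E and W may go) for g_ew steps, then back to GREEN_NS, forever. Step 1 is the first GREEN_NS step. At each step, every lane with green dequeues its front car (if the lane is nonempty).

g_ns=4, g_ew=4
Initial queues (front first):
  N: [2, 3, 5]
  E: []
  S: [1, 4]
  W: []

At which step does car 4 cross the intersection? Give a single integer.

Step 1 [NS]: N:car2-GO,E:wait,S:car1-GO,W:wait | queues: N=2 E=0 S=1 W=0
Step 2 [NS]: N:car3-GO,E:wait,S:car4-GO,W:wait | queues: N=1 E=0 S=0 W=0
Step 3 [NS]: N:car5-GO,E:wait,S:empty,W:wait | queues: N=0 E=0 S=0 W=0
Car 4 crosses at step 2

2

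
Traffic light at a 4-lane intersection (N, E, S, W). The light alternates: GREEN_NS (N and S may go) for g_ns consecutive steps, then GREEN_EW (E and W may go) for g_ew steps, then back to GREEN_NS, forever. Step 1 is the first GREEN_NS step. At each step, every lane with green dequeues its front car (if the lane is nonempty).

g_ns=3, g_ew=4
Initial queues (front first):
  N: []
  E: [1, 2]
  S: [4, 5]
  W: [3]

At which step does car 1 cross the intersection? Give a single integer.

Step 1 [NS]: N:empty,E:wait,S:car4-GO,W:wait | queues: N=0 E=2 S=1 W=1
Step 2 [NS]: N:empty,E:wait,S:car5-GO,W:wait | queues: N=0 E=2 S=0 W=1
Step 3 [NS]: N:empty,E:wait,S:empty,W:wait | queues: N=0 E=2 S=0 W=1
Step 4 [EW]: N:wait,E:car1-GO,S:wait,W:car3-GO | queues: N=0 E=1 S=0 W=0
Step 5 [EW]: N:wait,E:car2-GO,S:wait,W:empty | queues: N=0 E=0 S=0 W=0
Car 1 crosses at step 4

4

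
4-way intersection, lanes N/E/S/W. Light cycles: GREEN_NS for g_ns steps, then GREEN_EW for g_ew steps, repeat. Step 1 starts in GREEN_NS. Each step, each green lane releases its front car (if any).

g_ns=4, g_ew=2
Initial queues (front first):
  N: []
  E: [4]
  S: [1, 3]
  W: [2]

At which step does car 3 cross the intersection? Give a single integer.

Step 1 [NS]: N:empty,E:wait,S:car1-GO,W:wait | queues: N=0 E=1 S=1 W=1
Step 2 [NS]: N:empty,E:wait,S:car3-GO,W:wait | queues: N=0 E=1 S=0 W=1
Step 3 [NS]: N:empty,E:wait,S:empty,W:wait | queues: N=0 E=1 S=0 W=1
Step 4 [NS]: N:empty,E:wait,S:empty,W:wait | queues: N=0 E=1 S=0 W=1
Step 5 [EW]: N:wait,E:car4-GO,S:wait,W:car2-GO | queues: N=0 E=0 S=0 W=0
Car 3 crosses at step 2

2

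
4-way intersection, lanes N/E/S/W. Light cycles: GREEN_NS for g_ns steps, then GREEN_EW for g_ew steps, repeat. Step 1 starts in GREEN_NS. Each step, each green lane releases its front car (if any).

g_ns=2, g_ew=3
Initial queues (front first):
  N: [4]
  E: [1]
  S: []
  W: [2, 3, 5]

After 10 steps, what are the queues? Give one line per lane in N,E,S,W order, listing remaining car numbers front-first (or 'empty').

Step 1 [NS]: N:car4-GO,E:wait,S:empty,W:wait | queues: N=0 E=1 S=0 W=3
Step 2 [NS]: N:empty,E:wait,S:empty,W:wait | queues: N=0 E=1 S=0 W=3
Step 3 [EW]: N:wait,E:car1-GO,S:wait,W:car2-GO | queues: N=0 E=0 S=0 W=2
Step 4 [EW]: N:wait,E:empty,S:wait,W:car3-GO | queues: N=0 E=0 S=0 W=1
Step 5 [EW]: N:wait,E:empty,S:wait,W:car5-GO | queues: N=0 E=0 S=0 W=0

N: empty
E: empty
S: empty
W: empty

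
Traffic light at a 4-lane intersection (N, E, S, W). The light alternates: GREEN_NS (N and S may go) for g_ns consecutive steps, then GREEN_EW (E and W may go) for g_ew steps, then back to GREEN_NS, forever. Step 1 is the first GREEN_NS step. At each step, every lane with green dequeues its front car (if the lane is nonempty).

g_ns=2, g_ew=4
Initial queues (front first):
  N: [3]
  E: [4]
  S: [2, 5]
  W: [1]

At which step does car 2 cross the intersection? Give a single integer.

Step 1 [NS]: N:car3-GO,E:wait,S:car2-GO,W:wait | queues: N=0 E=1 S=1 W=1
Step 2 [NS]: N:empty,E:wait,S:car5-GO,W:wait | queues: N=0 E=1 S=0 W=1
Step 3 [EW]: N:wait,E:car4-GO,S:wait,W:car1-GO | queues: N=0 E=0 S=0 W=0
Car 2 crosses at step 1

1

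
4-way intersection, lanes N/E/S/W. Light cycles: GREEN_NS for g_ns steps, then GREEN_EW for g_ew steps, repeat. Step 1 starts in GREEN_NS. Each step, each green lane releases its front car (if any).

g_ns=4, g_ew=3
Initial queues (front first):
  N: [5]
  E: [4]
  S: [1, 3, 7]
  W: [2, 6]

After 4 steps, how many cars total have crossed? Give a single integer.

Answer: 4

Derivation:
Step 1 [NS]: N:car5-GO,E:wait,S:car1-GO,W:wait | queues: N=0 E=1 S=2 W=2
Step 2 [NS]: N:empty,E:wait,S:car3-GO,W:wait | queues: N=0 E=1 S=1 W=2
Step 3 [NS]: N:empty,E:wait,S:car7-GO,W:wait | queues: N=0 E=1 S=0 W=2
Step 4 [NS]: N:empty,E:wait,S:empty,W:wait | queues: N=0 E=1 S=0 W=2
Cars crossed by step 4: 4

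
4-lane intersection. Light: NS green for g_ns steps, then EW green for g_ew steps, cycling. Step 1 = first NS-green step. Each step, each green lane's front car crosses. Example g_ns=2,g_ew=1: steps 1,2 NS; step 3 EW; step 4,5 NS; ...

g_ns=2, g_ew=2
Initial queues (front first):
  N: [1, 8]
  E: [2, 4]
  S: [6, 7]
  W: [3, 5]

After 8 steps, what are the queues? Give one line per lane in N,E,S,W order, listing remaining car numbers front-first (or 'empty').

Step 1 [NS]: N:car1-GO,E:wait,S:car6-GO,W:wait | queues: N=1 E=2 S=1 W=2
Step 2 [NS]: N:car8-GO,E:wait,S:car7-GO,W:wait | queues: N=0 E=2 S=0 W=2
Step 3 [EW]: N:wait,E:car2-GO,S:wait,W:car3-GO | queues: N=0 E=1 S=0 W=1
Step 4 [EW]: N:wait,E:car4-GO,S:wait,W:car5-GO | queues: N=0 E=0 S=0 W=0

N: empty
E: empty
S: empty
W: empty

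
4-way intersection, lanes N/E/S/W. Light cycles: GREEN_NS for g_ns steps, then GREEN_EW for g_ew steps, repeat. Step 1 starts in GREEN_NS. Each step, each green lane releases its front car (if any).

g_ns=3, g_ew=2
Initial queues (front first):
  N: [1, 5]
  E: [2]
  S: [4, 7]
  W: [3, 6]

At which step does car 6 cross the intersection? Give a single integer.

Step 1 [NS]: N:car1-GO,E:wait,S:car4-GO,W:wait | queues: N=1 E=1 S=1 W=2
Step 2 [NS]: N:car5-GO,E:wait,S:car7-GO,W:wait | queues: N=0 E=1 S=0 W=2
Step 3 [NS]: N:empty,E:wait,S:empty,W:wait | queues: N=0 E=1 S=0 W=2
Step 4 [EW]: N:wait,E:car2-GO,S:wait,W:car3-GO | queues: N=0 E=0 S=0 W=1
Step 5 [EW]: N:wait,E:empty,S:wait,W:car6-GO | queues: N=0 E=0 S=0 W=0
Car 6 crosses at step 5

5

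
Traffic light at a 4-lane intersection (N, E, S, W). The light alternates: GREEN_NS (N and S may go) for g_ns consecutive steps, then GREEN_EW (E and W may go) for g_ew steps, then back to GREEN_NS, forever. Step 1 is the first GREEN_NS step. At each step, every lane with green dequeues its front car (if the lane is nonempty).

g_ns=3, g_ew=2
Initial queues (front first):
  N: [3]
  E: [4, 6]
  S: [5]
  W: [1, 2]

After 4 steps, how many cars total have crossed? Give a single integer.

Answer: 4

Derivation:
Step 1 [NS]: N:car3-GO,E:wait,S:car5-GO,W:wait | queues: N=0 E=2 S=0 W=2
Step 2 [NS]: N:empty,E:wait,S:empty,W:wait | queues: N=0 E=2 S=0 W=2
Step 3 [NS]: N:empty,E:wait,S:empty,W:wait | queues: N=0 E=2 S=0 W=2
Step 4 [EW]: N:wait,E:car4-GO,S:wait,W:car1-GO | queues: N=0 E=1 S=0 W=1
Cars crossed by step 4: 4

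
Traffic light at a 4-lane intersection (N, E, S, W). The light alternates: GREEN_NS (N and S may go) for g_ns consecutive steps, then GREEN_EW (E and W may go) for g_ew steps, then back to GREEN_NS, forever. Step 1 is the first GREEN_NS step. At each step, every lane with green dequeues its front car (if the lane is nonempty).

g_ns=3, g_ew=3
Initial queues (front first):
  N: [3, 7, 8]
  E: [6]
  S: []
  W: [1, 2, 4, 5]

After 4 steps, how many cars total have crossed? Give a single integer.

Answer: 5

Derivation:
Step 1 [NS]: N:car3-GO,E:wait,S:empty,W:wait | queues: N=2 E=1 S=0 W=4
Step 2 [NS]: N:car7-GO,E:wait,S:empty,W:wait | queues: N=1 E=1 S=0 W=4
Step 3 [NS]: N:car8-GO,E:wait,S:empty,W:wait | queues: N=0 E=1 S=0 W=4
Step 4 [EW]: N:wait,E:car6-GO,S:wait,W:car1-GO | queues: N=0 E=0 S=0 W=3
Cars crossed by step 4: 5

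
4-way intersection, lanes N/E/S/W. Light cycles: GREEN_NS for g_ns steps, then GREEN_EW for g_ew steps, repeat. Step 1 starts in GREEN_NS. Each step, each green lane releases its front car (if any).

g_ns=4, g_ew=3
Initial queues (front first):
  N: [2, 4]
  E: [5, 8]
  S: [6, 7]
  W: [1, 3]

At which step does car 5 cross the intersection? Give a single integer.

Step 1 [NS]: N:car2-GO,E:wait,S:car6-GO,W:wait | queues: N=1 E=2 S=1 W=2
Step 2 [NS]: N:car4-GO,E:wait,S:car7-GO,W:wait | queues: N=0 E=2 S=0 W=2
Step 3 [NS]: N:empty,E:wait,S:empty,W:wait | queues: N=0 E=2 S=0 W=2
Step 4 [NS]: N:empty,E:wait,S:empty,W:wait | queues: N=0 E=2 S=0 W=2
Step 5 [EW]: N:wait,E:car5-GO,S:wait,W:car1-GO | queues: N=0 E=1 S=0 W=1
Step 6 [EW]: N:wait,E:car8-GO,S:wait,W:car3-GO | queues: N=0 E=0 S=0 W=0
Car 5 crosses at step 5

5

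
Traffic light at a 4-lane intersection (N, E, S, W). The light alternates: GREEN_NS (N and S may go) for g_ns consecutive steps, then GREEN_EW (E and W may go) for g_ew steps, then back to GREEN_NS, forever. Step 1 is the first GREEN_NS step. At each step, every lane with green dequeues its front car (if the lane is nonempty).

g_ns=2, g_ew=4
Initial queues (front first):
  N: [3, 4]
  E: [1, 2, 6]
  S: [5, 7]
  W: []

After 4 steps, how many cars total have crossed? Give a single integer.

Step 1 [NS]: N:car3-GO,E:wait,S:car5-GO,W:wait | queues: N=1 E=3 S=1 W=0
Step 2 [NS]: N:car4-GO,E:wait,S:car7-GO,W:wait | queues: N=0 E=3 S=0 W=0
Step 3 [EW]: N:wait,E:car1-GO,S:wait,W:empty | queues: N=0 E=2 S=0 W=0
Step 4 [EW]: N:wait,E:car2-GO,S:wait,W:empty | queues: N=0 E=1 S=0 W=0
Cars crossed by step 4: 6

Answer: 6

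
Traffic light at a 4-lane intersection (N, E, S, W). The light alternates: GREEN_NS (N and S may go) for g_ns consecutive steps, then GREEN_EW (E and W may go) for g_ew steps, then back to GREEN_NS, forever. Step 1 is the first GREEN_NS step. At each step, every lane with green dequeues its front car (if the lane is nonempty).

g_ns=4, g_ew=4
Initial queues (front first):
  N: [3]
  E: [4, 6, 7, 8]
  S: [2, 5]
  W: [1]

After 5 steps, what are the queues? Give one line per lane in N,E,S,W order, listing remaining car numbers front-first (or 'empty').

Step 1 [NS]: N:car3-GO,E:wait,S:car2-GO,W:wait | queues: N=0 E=4 S=1 W=1
Step 2 [NS]: N:empty,E:wait,S:car5-GO,W:wait | queues: N=0 E=4 S=0 W=1
Step 3 [NS]: N:empty,E:wait,S:empty,W:wait | queues: N=0 E=4 S=0 W=1
Step 4 [NS]: N:empty,E:wait,S:empty,W:wait | queues: N=0 E=4 S=0 W=1
Step 5 [EW]: N:wait,E:car4-GO,S:wait,W:car1-GO | queues: N=0 E=3 S=0 W=0

N: empty
E: 6 7 8
S: empty
W: empty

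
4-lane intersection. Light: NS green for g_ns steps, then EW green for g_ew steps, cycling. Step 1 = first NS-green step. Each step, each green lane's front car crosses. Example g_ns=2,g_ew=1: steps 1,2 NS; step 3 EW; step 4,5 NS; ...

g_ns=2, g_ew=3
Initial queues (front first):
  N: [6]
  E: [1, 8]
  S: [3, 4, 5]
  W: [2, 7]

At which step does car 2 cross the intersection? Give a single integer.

Step 1 [NS]: N:car6-GO,E:wait,S:car3-GO,W:wait | queues: N=0 E=2 S=2 W=2
Step 2 [NS]: N:empty,E:wait,S:car4-GO,W:wait | queues: N=0 E=2 S=1 W=2
Step 3 [EW]: N:wait,E:car1-GO,S:wait,W:car2-GO | queues: N=0 E=1 S=1 W=1
Step 4 [EW]: N:wait,E:car8-GO,S:wait,W:car7-GO | queues: N=0 E=0 S=1 W=0
Step 5 [EW]: N:wait,E:empty,S:wait,W:empty | queues: N=0 E=0 S=1 W=0
Step 6 [NS]: N:empty,E:wait,S:car5-GO,W:wait | queues: N=0 E=0 S=0 W=0
Car 2 crosses at step 3

3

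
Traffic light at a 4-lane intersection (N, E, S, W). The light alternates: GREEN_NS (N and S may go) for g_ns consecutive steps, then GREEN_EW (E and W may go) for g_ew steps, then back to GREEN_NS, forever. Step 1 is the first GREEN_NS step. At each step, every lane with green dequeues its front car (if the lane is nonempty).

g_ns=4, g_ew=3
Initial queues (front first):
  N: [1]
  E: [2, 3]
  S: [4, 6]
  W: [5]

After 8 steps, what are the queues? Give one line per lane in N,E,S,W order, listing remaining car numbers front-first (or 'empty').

Step 1 [NS]: N:car1-GO,E:wait,S:car4-GO,W:wait | queues: N=0 E=2 S=1 W=1
Step 2 [NS]: N:empty,E:wait,S:car6-GO,W:wait | queues: N=0 E=2 S=0 W=1
Step 3 [NS]: N:empty,E:wait,S:empty,W:wait | queues: N=0 E=2 S=0 W=1
Step 4 [NS]: N:empty,E:wait,S:empty,W:wait | queues: N=0 E=2 S=0 W=1
Step 5 [EW]: N:wait,E:car2-GO,S:wait,W:car5-GO | queues: N=0 E=1 S=0 W=0
Step 6 [EW]: N:wait,E:car3-GO,S:wait,W:empty | queues: N=0 E=0 S=0 W=0

N: empty
E: empty
S: empty
W: empty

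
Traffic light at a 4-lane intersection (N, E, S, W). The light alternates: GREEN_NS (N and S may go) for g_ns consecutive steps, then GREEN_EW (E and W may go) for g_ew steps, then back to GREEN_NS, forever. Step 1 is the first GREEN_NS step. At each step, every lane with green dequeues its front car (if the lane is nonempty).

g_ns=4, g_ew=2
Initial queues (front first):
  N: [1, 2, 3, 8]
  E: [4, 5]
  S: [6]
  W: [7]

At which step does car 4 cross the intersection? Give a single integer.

Step 1 [NS]: N:car1-GO,E:wait,S:car6-GO,W:wait | queues: N=3 E=2 S=0 W=1
Step 2 [NS]: N:car2-GO,E:wait,S:empty,W:wait | queues: N=2 E=2 S=0 W=1
Step 3 [NS]: N:car3-GO,E:wait,S:empty,W:wait | queues: N=1 E=2 S=0 W=1
Step 4 [NS]: N:car8-GO,E:wait,S:empty,W:wait | queues: N=0 E=2 S=0 W=1
Step 5 [EW]: N:wait,E:car4-GO,S:wait,W:car7-GO | queues: N=0 E=1 S=0 W=0
Step 6 [EW]: N:wait,E:car5-GO,S:wait,W:empty | queues: N=0 E=0 S=0 W=0
Car 4 crosses at step 5

5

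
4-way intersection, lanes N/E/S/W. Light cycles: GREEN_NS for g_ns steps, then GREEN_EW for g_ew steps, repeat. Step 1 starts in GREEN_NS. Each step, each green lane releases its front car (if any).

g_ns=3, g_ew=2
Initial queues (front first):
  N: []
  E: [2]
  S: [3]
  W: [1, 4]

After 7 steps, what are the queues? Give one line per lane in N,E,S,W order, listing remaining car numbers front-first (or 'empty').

Step 1 [NS]: N:empty,E:wait,S:car3-GO,W:wait | queues: N=0 E=1 S=0 W=2
Step 2 [NS]: N:empty,E:wait,S:empty,W:wait | queues: N=0 E=1 S=0 W=2
Step 3 [NS]: N:empty,E:wait,S:empty,W:wait | queues: N=0 E=1 S=0 W=2
Step 4 [EW]: N:wait,E:car2-GO,S:wait,W:car1-GO | queues: N=0 E=0 S=0 W=1
Step 5 [EW]: N:wait,E:empty,S:wait,W:car4-GO | queues: N=0 E=0 S=0 W=0

N: empty
E: empty
S: empty
W: empty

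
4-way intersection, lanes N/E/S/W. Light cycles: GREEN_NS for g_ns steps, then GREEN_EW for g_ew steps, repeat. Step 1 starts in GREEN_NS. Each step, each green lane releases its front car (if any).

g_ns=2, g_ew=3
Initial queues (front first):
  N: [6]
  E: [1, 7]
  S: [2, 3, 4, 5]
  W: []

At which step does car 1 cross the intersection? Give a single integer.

Step 1 [NS]: N:car6-GO,E:wait,S:car2-GO,W:wait | queues: N=0 E=2 S=3 W=0
Step 2 [NS]: N:empty,E:wait,S:car3-GO,W:wait | queues: N=0 E=2 S=2 W=0
Step 3 [EW]: N:wait,E:car1-GO,S:wait,W:empty | queues: N=0 E=1 S=2 W=0
Step 4 [EW]: N:wait,E:car7-GO,S:wait,W:empty | queues: N=0 E=0 S=2 W=0
Step 5 [EW]: N:wait,E:empty,S:wait,W:empty | queues: N=0 E=0 S=2 W=0
Step 6 [NS]: N:empty,E:wait,S:car4-GO,W:wait | queues: N=0 E=0 S=1 W=0
Step 7 [NS]: N:empty,E:wait,S:car5-GO,W:wait | queues: N=0 E=0 S=0 W=0
Car 1 crosses at step 3

3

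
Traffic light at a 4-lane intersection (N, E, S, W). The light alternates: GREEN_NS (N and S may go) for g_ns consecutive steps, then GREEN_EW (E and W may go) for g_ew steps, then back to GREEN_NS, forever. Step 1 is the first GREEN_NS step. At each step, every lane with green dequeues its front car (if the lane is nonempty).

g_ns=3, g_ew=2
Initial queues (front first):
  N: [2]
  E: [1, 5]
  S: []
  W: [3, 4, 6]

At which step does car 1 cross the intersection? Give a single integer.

Step 1 [NS]: N:car2-GO,E:wait,S:empty,W:wait | queues: N=0 E=2 S=0 W=3
Step 2 [NS]: N:empty,E:wait,S:empty,W:wait | queues: N=0 E=2 S=0 W=3
Step 3 [NS]: N:empty,E:wait,S:empty,W:wait | queues: N=0 E=2 S=0 W=3
Step 4 [EW]: N:wait,E:car1-GO,S:wait,W:car3-GO | queues: N=0 E=1 S=0 W=2
Step 5 [EW]: N:wait,E:car5-GO,S:wait,W:car4-GO | queues: N=0 E=0 S=0 W=1
Step 6 [NS]: N:empty,E:wait,S:empty,W:wait | queues: N=0 E=0 S=0 W=1
Step 7 [NS]: N:empty,E:wait,S:empty,W:wait | queues: N=0 E=0 S=0 W=1
Step 8 [NS]: N:empty,E:wait,S:empty,W:wait | queues: N=0 E=0 S=0 W=1
Step 9 [EW]: N:wait,E:empty,S:wait,W:car6-GO | queues: N=0 E=0 S=0 W=0
Car 1 crosses at step 4

4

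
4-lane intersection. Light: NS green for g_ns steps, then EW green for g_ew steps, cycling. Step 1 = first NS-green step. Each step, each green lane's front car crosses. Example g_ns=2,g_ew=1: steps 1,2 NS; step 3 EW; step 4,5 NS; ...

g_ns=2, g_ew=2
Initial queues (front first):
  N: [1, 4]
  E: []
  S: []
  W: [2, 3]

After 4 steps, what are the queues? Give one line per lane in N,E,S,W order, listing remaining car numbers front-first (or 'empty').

Step 1 [NS]: N:car1-GO,E:wait,S:empty,W:wait | queues: N=1 E=0 S=0 W=2
Step 2 [NS]: N:car4-GO,E:wait,S:empty,W:wait | queues: N=0 E=0 S=0 W=2
Step 3 [EW]: N:wait,E:empty,S:wait,W:car2-GO | queues: N=0 E=0 S=0 W=1
Step 4 [EW]: N:wait,E:empty,S:wait,W:car3-GO | queues: N=0 E=0 S=0 W=0

N: empty
E: empty
S: empty
W: empty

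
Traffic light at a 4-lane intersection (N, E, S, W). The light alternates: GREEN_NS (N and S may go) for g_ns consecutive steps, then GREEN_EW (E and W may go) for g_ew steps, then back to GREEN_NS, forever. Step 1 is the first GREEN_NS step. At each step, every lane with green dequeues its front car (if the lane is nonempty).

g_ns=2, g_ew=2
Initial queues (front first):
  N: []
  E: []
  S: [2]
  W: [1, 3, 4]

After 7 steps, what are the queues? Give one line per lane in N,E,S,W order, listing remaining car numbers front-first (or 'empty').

Step 1 [NS]: N:empty,E:wait,S:car2-GO,W:wait | queues: N=0 E=0 S=0 W=3
Step 2 [NS]: N:empty,E:wait,S:empty,W:wait | queues: N=0 E=0 S=0 W=3
Step 3 [EW]: N:wait,E:empty,S:wait,W:car1-GO | queues: N=0 E=0 S=0 W=2
Step 4 [EW]: N:wait,E:empty,S:wait,W:car3-GO | queues: N=0 E=0 S=0 W=1
Step 5 [NS]: N:empty,E:wait,S:empty,W:wait | queues: N=0 E=0 S=0 W=1
Step 6 [NS]: N:empty,E:wait,S:empty,W:wait | queues: N=0 E=0 S=0 W=1
Step 7 [EW]: N:wait,E:empty,S:wait,W:car4-GO | queues: N=0 E=0 S=0 W=0

N: empty
E: empty
S: empty
W: empty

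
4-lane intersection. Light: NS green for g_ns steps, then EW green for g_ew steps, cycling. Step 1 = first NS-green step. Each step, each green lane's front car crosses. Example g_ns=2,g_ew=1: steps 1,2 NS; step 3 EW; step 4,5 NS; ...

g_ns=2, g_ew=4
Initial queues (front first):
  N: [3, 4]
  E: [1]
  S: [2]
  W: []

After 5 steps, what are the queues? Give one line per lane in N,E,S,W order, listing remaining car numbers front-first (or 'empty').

Step 1 [NS]: N:car3-GO,E:wait,S:car2-GO,W:wait | queues: N=1 E=1 S=0 W=0
Step 2 [NS]: N:car4-GO,E:wait,S:empty,W:wait | queues: N=0 E=1 S=0 W=0
Step 3 [EW]: N:wait,E:car1-GO,S:wait,W:empty | queues: N=0 E=0 S=0 W=0

N: empty
E: empty
S: empty
W: empty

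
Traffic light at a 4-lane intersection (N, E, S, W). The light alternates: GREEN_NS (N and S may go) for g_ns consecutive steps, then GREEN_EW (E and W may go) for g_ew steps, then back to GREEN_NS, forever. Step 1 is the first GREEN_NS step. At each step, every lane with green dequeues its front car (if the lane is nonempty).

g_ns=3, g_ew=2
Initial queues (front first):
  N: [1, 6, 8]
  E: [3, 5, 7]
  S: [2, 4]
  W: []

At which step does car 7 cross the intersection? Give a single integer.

Step 1 [NS]: N:car1-GO,E:wait,S:car2-GO,W:wait | queues: N=2 E=3 S=1 W=0
Step 2 [NS]: N:car6-GO,E:wait,S:car4-GO,W:wait | queues: N=1 E=3 S=0 W=0
Step 3 [NS]: N:car8-GO,E:wait,S:empty,W:wait | queues: N=0 E=3 S=0 W=0
Step 4 [EW]: N:wait,E:car3-GO,S:wait,W:empty | queues: N=0 E=2 S=0 W=0
Step 5 [EW]: N:wait,E:car5-GO,S:wait,W:empty | queues: N=0 E=1 S=0 W=0
Step 6 [NS]: N:empty,E:wait,S:empty,W:wait | queues: N=0 E=1 S=0 W=0
Step 7 [NS]: N:empty,E:wait,S:empty,W:wait | queues: N=0 E=1 S=0 W=0
Step 8 [NS]: N:empty,E:wait,S:empty,W:wait | queues: N=0 E=1 S=0 W=0
Step 9 [EW]: N:wait,E:car7-GO,S:wait,W:empty | queues: N=0 E=0 S=0 W=0
Car 7 crosses at step 9

9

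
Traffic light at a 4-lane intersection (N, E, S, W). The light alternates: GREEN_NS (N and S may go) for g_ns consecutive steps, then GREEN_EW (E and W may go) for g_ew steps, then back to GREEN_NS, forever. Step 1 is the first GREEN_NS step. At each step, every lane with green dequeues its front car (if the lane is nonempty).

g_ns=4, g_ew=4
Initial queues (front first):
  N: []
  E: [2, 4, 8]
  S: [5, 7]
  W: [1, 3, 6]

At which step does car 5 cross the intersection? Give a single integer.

Step 1 [NS]: N:empty,E:wait,S:car5-GO,W:wait | queues: N=0 E=3 S=1 W=3
Step 2 [NS]: N:empty,E:wait,S:car7-GO,W:wait | queues: N=0 E=3 S=0 W=3
Step 3 [NS]: N:empty,E:wait,S:empty,W:wait | queues: N=0 E=3 S=0 W=3
Step 4 [NS]: N:empty,E:wait,S:empty,W:wait | queues: N=0 E=3 S=0 W=3
Step 5 [EW]: N:wait,E:car2-GO,S:wait,W:car1-GO | queues: N=0 E=2 S=0 W=2
Step 6 [EW]: N:wait,E:car4-GO,S:wait,W:car3-GO | queues: N=0 E=1 S=0 W=1
Step 7 [EW]: N:wait,E:car8-GO,S:wait,W:car6-GO | queues: N=0 E=0 S=0 W=0
Car 5 crosses at step 1

1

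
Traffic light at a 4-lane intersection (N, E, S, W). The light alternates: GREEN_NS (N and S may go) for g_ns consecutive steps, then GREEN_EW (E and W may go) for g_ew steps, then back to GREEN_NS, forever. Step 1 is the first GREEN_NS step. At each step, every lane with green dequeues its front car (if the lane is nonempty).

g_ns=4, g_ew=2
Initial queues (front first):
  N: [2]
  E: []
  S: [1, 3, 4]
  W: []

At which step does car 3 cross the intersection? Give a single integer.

Step 1 [NS]: N:car2-GO,E:wait,S:car1-GO,W:wait | queues: N=0 E=0 S=2 W=0
Step 2 [NS]: N:empty,E:wait,S:car3-GO,W:wait | queues: N=0 E=0 S=1 W=0
Step 3 [NS]: N:empty,E:wait,S:car4-GO,W:wait | queues: N=0 E=0 S=0 W=0
Car 3 crosses at step 2

2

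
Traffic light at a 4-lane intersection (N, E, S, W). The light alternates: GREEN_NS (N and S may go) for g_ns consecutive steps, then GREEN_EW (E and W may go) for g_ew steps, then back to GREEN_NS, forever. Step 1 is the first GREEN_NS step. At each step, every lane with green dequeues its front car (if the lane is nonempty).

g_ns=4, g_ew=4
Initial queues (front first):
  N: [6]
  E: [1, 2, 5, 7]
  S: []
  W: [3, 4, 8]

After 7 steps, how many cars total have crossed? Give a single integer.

Answer: 7

Derivation:
Step 1 [NS]: N:car6-GO,E:wait,S:empty,W:wait | queues: N=0 E=4 S=0 W=3
Step 2 [NS]: N:empty,E:wait,S:empty,W:wait | queues: N=0 E=4 S=0 W=3
Step 3 [NS]: N:empty,E:wait,S:empty,W:wait | queues: N=0 E=4 S=0 W=3
Step 4 [NS]: N:empty,E:wait,S:empty,W:wait | queues: N=0 E=4 S=0 W=3
Step 5 [EW]: N:wait,E:car1-GO,S:wait,W:car3-GO | queues: N=0 E=3 S=0 W=2
Step 6 [EW]: N:wait,E:car2-GO,S:wait,W:car4-GO | queues: N=0 E=2 S=0 W=1
Step 7 [EW]: N:wait,E:car5-GO,S:wait,W:car8-GO | queues: N=0 E=1 S=0 W=0
Cars crossed by step 7: 7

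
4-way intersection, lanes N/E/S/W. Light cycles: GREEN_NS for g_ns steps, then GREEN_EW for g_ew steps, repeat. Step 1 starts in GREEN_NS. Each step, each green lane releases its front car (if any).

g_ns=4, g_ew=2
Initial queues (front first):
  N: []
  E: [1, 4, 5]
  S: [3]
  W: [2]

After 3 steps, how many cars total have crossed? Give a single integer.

Step 1 [NS]: N:empty,E:wait,S:car3-GO,W:wait | queues: N=0 E=3 S=0 W=1
Step 2 [NS]: N:empty,E:wait,S:empty,W:wait | queues: N=0 E=3 S=0 W=1
Step 3 [NS]: N:empty,E:wait,S:empty,W:wait | queues: N=0 E=3 S=0 W=1
Cars crossed by step 3: 1

Answer: 1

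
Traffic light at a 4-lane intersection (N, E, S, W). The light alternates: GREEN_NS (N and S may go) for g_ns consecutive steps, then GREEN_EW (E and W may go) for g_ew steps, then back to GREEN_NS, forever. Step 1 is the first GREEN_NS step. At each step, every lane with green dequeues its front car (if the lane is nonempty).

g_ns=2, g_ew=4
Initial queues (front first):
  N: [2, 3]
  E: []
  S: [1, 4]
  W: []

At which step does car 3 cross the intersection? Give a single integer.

Step 1 [NS]: N:car2-GO,E:wait,S:car1-GO,W:wait | queues: N=1 E=0 S=1 W=0
Step 2 [NS]: N:car3-GO,E:wait,S:car4-GO,W:wait | queues: N=0 E=0 S=0 W=0
Car 3 crosses at step 2

2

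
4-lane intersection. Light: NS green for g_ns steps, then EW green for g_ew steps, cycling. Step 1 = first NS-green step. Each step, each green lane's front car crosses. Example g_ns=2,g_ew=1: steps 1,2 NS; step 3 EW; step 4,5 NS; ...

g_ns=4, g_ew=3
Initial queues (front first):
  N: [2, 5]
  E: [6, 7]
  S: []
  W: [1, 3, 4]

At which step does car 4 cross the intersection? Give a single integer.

Step 1 [NS]: N:car2-GO,E:wait,S:empty,W:wait | queues: N=1 E=2 S=0 W=3
Step 2 [NS]: N:car5-GO,E:wait,S:empty,W:wait | queues: N=0 E=2 S=0 W=3
Step 3 [NS]: N:empty,E:wait,S:empty,W:wait | queues: N=0 E=2 S=0 W=3
Step 4 [NS]: N:empty,E:wait,S:empty,W:wait | queues: N=0 E=2 S=0 W=3
Step 5 [EW]: N:wait,E:car6-GO,S:wait,W:car1-GO | queues: N=0 E=1 S=0 W=2
Step 6 [EW]: N:wait,E:car7-GO,S:wait,W:car3-GO | queues: N=0 E=0 S=0 W=1
Step 7 [EW]: N:wait,E:empty,S:wait,W:car4-GO | queues: N=0 E=0 S=0 W=0
Car 4 crosses at step 7

7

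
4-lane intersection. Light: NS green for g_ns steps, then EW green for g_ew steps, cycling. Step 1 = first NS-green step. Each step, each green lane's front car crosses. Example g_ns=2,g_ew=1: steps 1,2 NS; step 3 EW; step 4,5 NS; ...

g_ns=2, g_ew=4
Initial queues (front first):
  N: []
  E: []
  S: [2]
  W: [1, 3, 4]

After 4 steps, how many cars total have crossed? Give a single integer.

Answer: 3

Derivation:
Step 1 [NS]: N:empty,E:wait,S:car2-GO,W:wait | queues: N=0 E=0 S=0 W=3
Step 2 [NS]: N:empty,E:wait,S:empty,W:wait | queues: N=0 E=0 S=0 W=3
Step 3 [EW]: N:wait,E:empty,S:wait,W:car1-GO | queues: N=0 E=0 S=0 W=2
Step 4 [EW]: N:wait,E:empty,S:wait,W:car3-GO | queues: N=0 E=0 S=0 W=1
Cars crossed by step 4: 3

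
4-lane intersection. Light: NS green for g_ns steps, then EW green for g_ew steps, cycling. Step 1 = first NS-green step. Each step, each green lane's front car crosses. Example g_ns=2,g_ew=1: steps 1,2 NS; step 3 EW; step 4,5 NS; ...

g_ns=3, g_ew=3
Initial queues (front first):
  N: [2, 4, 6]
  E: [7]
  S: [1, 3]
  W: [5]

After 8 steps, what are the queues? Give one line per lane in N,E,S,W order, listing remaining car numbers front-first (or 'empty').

Step 1 [NS]: N:car2-GO,E:wait,S:car1-GO,W:wait | queues: N=2 E=1 S=1 W=1
Step 2 [NS]: N:car4-GO,E:wait,S:car3-GO,W:wait | queues: N=1 E=1 S=0 W=1
Step 3 [NS]: N:car6-GO,E:wait,S:empty,W:wait | queues: N=0 E=1 S=0 W=1
Step 4 [EW]: N:wait,E:car7-GO,S:wait,W:car5-GO | queues: N=0 E=0 S=0 W=0

N: empty
E: empty
S: empty
W: empty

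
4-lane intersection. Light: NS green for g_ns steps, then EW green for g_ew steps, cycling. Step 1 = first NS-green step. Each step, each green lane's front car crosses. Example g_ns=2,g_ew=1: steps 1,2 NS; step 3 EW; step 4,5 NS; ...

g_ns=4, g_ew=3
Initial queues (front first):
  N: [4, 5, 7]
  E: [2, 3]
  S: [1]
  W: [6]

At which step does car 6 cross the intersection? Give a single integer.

Step 1 [NS]: N:car4-GO,E:wait,S:car1-GO,W:wait | queues: N=2 E=2 S=0 W=1
Step 2 [NS]: N:car5-GO,E:wait,S:empty,W:wait | queues: N=1 E=2 S=0 W=1
Step 3 [NS]: N:car7-GO,E:wait,S:empty,W:wait | queues: N=0 E=2 S=0 W=1
Step 4 [NS]: N:empty,E:wait,S:empty,W:wait | queues: N=0 E=2 S=0 W=1
Step 5 [EW]: N:wait,E:car2-GO,S:wait,W:car6-GO | queues: N=0 E=1 S=0 W=0
Step 6 [EW]: N:wait,E:car3-GO,S:wait,W:empty | queues: N=0 E=0 S=0 W=0
Car 6 crosses at step 5

5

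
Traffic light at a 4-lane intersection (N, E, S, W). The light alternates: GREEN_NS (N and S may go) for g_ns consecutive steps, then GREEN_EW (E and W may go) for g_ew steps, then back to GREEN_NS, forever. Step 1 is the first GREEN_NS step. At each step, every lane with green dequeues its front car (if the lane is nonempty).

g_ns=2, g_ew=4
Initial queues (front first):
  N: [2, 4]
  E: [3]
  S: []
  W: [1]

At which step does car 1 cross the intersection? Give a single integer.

Step 1 [NS]: N:car2-GO,E:wait,S:empty,W:wait | queues: N=1 E=1 S=0 W=1
Step 2 [NS]: N:car4-GO,E:wait,S:empty,W:wait | queues: N=0 E=1 S=0 W=1
Step 3 [EW]: N:wait,E:car3-GO,S:wait,W:car1-GO | queues: N=0 E=0 S=0 W=0
Car 1 crosses at step 3

3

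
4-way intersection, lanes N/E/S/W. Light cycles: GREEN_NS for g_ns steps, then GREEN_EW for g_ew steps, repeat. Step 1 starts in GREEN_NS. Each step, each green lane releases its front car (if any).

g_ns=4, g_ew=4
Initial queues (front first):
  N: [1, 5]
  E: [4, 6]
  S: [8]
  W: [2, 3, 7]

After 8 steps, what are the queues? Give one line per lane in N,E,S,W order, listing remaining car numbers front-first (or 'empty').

Step 1 [NS]: N:car1-GO,E:wait,S:car8-GO,W:wait | queues: N=1 E=2 S=0 W=3
Step 2 [NS]: N:car5-GO,E:wait,S:empty,W:wait | queues: N=0 E=2 S=0 W=3
Step 3 [NS]: N:empty,E:wait,S:empty,W:wait | queues: N=0 E=2 S=0 W=3
Step 4 [NS]: N:empty,E:wait,S:empty,W:wait | queues: N=0 E=2 S=0 W=3
Step 5 [EW]: N:wait,E:car4-GO,S:wait,W:car2-GO | queues: N=0 E=1 S=0 W=2
Step 6 [EW]: N:wait,E:car6-GO,S:wait,W:car3-GO | queues: N=0 E=0 S=0 W=1
Step 7 [EW]: N:wait,E:empty,S:wait,W:car7-GO | queues: N=0 E=0 S=0 W=0

N: empty
E: empty
S: empty
W: empty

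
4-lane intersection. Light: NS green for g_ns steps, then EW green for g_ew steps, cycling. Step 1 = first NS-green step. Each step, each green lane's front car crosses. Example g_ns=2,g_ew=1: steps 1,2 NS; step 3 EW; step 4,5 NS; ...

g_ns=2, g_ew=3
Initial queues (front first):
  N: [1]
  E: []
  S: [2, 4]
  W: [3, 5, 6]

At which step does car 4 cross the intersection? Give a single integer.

Step 1 [NS]: N:car1-GO,E:wait,S:car2-GO,W:wait | queues: N=0 E=0 S=1 W=3
Step 2 [NS]: N:empty,E:wait,S:car4-GO,W:wait | queues: N=0 E=0 S=0 W=3
Step 3 [EW]: N:wait,E:empty,S:wait,W:car3-GO | queues: N=0 E=0 S=0 W=2
Step 4 [EW]: N:wait,E:empty,S:wait,W:car5-GO | queues: N=0 E=0 S=0 W=1
Step 5 [EW]: N:wait,E:empty,S:wait,W:car6-GO | queues: N=0 E=0 S=0 W=0
Car 4 crosses at step 2

2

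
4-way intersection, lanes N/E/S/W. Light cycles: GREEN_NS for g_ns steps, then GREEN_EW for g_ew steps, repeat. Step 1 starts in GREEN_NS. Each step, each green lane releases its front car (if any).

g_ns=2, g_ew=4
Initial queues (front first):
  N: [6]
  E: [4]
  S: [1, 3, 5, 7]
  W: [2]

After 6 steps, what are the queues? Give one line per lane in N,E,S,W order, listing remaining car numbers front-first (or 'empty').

Step 1 [NS]: N:car6-GO,E:wait,S:car1-GO,W:wait | queues: N=0 E=1 S=3 W=1
Step 2 [NS]: N:empty,E:wait,S:car3-GO,W:wait | queues: N=0 E=1 S=2 W=1
Step 3 [EW]: N:wait,E:car4-GO,S:wait,W:car2-GO | queues: N=0 E=0 S=2 W=0
Step 4 [EW]: N:wait,E:empty,S:wait,W:empty | queues: N=0 E=0 S=2 W=0
Step 5 [EW]: N:wait,E:empty,S:wait,W:empty | queues: N=0 E=0 S=2 W=0
Step 6 [EW]: N:wait,E:empty,S:wait,W:empty | queues: N=0 E=0 S=2 W=0

N: empty
E: empty
S: 5 7
W: empty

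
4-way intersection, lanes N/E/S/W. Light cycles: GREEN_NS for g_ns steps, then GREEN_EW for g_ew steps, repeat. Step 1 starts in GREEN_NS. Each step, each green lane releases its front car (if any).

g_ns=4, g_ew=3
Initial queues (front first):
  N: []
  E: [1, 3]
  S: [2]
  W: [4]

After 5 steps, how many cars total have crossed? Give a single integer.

Step 1 [NS]: N:empty,E:wait,S:car2-GO,W:wait | queues: N=0 E=2 S=0 W=1
Step 2 [NS]: N:empty,E:wait,S:empty,W:wait | queues: N=0 E=2 S=0 W=1
Step 3 [NS]: N:empty,E:wait,S:empty,W:wait | queues: N=0 E=2 S=0 W=1
Step 4 [NS]: N:empty,E:wait,S:empty,W:wait | queues: N=0 E=2 S=0 W=1
Step 5 [EW]: N:wait,E:car1-GO,S:wait,W:car4-GO | queues: N=0 E=1 S=0 W=0
Cars crossed by step 5: 3

Answer: 3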